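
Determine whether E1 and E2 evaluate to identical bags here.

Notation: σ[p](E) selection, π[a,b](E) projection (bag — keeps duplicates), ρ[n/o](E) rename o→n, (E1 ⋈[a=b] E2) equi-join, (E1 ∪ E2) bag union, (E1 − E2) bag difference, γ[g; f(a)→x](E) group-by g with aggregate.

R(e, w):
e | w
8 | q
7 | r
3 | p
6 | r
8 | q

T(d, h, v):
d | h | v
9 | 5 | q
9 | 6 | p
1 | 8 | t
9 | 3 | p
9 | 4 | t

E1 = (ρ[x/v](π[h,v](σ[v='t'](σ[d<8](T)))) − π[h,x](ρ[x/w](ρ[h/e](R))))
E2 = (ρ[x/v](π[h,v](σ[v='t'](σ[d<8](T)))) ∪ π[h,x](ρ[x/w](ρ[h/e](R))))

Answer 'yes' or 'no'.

E1 subexpression sizes:
  T → 5
  σ[d<8](T) → 1
  σ[v='t'](σ[d<8](T)) → 1
  π[h,v](σ[v='t'](σ[d<8](T))) → 1
  ρ[x/v](π[h,v](σ[v='t'](σ[d<8](T)))) → 1
  R → 5
  ρ[h/e](R) → 5
  ρ[x/w](ρ[h/e](R)) → 5
  π[h,x](ρ[x/w](ρ[h/e](R))) → 5
  (ρ[x/v](π[h,v](σ[v='t'](σ[d<8](T)))) − π[h,x](ρ[x/w](ρ[h/e](R)))) → 1
E2 subexpression sizes:
  T → 5
  σ[d<8](T) → 1
  σ[v='t'](σ[d<8](T)) → 1
  π[h,v](σ[v='t'](σ[d<8](T))) → 1
  ρ[x/v](π[h,v](σ[v='t'](σ[d<8](T)))) → 1
  R → 5
  ρ[h/e](R) → 5
  ρ[x/w](ρ[h/e](R)) → 5
  π[h,x](ρ[x/w](ρ[h/e](R))) → 5
  (ρ[x/v](π[h,v](σ[v='t'](σ[d<8](T)))) ∪ π[h,x](ρ[x/w](ρ[h/e](R)))) → 6

E1 result:
h | x
8 | t
E2 result:
h | x
3 | p
6 | r
7 | r
8 | q
8 | q
8 | t
Witness: (3, 'p') appears 0× in E1 but 1× in E2.

no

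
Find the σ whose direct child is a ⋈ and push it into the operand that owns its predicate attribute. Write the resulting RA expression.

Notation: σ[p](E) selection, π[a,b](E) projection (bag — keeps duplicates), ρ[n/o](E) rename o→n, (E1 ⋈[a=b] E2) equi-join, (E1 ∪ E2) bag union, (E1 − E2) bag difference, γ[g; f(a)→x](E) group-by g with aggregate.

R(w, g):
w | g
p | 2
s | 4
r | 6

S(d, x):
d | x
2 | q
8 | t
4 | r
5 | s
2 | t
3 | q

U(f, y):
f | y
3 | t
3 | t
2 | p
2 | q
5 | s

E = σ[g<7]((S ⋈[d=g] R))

σ filters on g, owned by the right side.
E' = (S ⋈[d=g] σ[g<7](R))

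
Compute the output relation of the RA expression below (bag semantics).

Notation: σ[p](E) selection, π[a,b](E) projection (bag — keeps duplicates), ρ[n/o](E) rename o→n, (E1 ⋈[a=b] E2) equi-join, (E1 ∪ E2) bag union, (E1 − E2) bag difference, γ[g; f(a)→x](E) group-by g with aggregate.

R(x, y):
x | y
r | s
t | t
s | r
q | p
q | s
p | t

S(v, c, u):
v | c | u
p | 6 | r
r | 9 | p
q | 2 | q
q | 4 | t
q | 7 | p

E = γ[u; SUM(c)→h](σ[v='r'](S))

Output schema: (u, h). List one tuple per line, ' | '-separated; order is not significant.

Subexpression sizes:
  S → 5
  σ[v='r'](S) → 1
  γ[u; SUM(c)→h](σ[v='r'](S)) → 1

== RESULT ==
u | h
p | 9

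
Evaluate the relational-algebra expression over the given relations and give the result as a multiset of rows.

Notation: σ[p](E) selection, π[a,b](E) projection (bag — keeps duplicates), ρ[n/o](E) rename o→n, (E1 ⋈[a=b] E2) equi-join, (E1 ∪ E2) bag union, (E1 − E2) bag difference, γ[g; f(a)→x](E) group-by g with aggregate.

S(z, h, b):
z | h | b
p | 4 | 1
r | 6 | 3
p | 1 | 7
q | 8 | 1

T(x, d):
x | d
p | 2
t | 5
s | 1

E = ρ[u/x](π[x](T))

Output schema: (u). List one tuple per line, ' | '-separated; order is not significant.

Stepwise |·|:
  T → 3
  π[x](T) → 3
  ρ[u/x](π[x](T)) → 3

== RESULT ==
u
p
s
t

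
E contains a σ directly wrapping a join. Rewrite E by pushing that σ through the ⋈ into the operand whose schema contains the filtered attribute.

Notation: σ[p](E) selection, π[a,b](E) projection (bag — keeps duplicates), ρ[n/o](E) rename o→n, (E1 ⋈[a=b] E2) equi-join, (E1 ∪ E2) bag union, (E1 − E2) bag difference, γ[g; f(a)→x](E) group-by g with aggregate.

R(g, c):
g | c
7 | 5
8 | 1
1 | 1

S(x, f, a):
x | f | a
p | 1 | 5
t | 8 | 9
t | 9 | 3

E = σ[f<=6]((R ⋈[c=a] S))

σ filters on f, owned by the right side.
E' = (R ⋈[c=a] σ[f<=6](S))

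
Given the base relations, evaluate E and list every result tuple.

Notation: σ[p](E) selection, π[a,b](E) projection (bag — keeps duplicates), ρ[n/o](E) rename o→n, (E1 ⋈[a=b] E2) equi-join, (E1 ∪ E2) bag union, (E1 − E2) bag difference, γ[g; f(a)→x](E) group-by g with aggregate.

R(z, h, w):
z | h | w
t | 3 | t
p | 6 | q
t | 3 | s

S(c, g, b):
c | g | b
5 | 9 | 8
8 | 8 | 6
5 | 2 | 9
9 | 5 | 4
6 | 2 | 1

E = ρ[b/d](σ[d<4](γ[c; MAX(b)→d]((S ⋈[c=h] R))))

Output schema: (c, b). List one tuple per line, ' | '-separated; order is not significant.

Subexpression sizes:
  S → 5
  R → 3
  (S ⋈[c=h] R) → 1
  γ[c; MAX(b)→d]((S ⋈[c=h] R)) → 1
  σ[d<4](γ[c; MAX(b)→d]((S ⋈[c=h] R))) → 1
  ρ[b/d](σ[d<4](γ[c; MAX(b)→d]((S ⋈[c=h] R)))) → 1

== RESULT ==
c | b
6 | 1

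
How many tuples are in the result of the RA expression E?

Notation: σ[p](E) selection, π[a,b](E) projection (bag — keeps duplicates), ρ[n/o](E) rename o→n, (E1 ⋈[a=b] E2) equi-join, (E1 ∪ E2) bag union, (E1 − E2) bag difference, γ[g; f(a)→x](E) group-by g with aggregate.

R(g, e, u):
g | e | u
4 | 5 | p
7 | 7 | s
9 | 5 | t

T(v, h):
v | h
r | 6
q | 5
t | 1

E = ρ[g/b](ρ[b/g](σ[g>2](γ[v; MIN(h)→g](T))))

Row counts bottom-up:
  T → 3
  γ[v; MIN(h)→g](T) → 3
  σ[g>2](γ[v; MIN(h)→g](T)) → 2
  ρ[b/g](σ[g>2](γ[v; MIN(h)→g](T))) → 2
  ρ[g/b](ρ[b/g](σ[g>2](γ[v; MIN(h)→g](T)))) → 2

|E| = 2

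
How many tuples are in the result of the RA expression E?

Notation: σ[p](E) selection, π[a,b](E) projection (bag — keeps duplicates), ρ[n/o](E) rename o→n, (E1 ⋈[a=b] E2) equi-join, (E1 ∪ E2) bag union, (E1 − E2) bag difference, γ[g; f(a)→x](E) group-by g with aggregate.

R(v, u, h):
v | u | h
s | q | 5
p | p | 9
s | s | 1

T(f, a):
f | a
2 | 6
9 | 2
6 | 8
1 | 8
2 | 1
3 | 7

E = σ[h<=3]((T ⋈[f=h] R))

Per-node cardinality:
  T → 6
  R → 3
  (T ⋈[f=h] R) → 2
  σ[h<=3]((T ⋈[f=h] R)) → 1

|E| = 1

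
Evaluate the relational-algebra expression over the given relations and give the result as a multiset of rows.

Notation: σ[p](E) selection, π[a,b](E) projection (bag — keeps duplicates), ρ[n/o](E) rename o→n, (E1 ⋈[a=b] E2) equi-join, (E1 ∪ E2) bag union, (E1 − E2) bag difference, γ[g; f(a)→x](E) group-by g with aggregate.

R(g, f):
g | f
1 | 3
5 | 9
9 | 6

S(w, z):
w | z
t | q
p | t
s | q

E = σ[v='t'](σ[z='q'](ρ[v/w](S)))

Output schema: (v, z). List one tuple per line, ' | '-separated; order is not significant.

Row counts bottom-up:
  S → 3
  ρ[v/w](S) → 3
  σ[z='q'](ρ[v/w](S)) → 2
  σ[v='t'](σ[z='q'](ρ[v/w](S))) → 1

== RESULT ==
v | z
t | q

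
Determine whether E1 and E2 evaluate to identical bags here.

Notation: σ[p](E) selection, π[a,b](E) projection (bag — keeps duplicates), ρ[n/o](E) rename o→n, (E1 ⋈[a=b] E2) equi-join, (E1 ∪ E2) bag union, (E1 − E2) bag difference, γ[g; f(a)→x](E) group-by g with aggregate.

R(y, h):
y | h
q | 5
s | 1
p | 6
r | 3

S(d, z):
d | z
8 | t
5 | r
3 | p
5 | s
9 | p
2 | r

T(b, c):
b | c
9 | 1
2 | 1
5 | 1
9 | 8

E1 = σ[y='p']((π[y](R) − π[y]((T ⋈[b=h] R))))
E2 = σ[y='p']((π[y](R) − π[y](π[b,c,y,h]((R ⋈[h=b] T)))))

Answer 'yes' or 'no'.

E1 per-node cardinality:
  R → 4
  π[y](R) → 4
  T → 4
  R → 4
  (T ⋈[b=h] R) → 1
  π[y]((T ⋈[b=h] R)) → 1
  (π[y](R) − π[y]((T ⋈[b=h] R))) → 3
  σ[y='p']((π[y](R) − π[y]((T ⋈[b=h] R)))) → 1
E2 per-node cardinality:
  R → 4
  π[y](R) → 4
  R → 4
  T → 4
  (R ⋈[h=b] T) → 1
  π[b,c,y,h]((R ⋈[h=b] T)) → 1
  π[y](π[b,c,y,h]((R ⋈[h=b] T))) → 1
  (π[y](R) − π[y](π[b,c,y,h]((R ⋈[h=b] T)))) → 3
  σ[y='p']((π[y](R) − π[y](π[b,c,y,h]((R ⋈[h=b] T))))) → 1

E1 and E2 produce the same multiset:
y
p

yes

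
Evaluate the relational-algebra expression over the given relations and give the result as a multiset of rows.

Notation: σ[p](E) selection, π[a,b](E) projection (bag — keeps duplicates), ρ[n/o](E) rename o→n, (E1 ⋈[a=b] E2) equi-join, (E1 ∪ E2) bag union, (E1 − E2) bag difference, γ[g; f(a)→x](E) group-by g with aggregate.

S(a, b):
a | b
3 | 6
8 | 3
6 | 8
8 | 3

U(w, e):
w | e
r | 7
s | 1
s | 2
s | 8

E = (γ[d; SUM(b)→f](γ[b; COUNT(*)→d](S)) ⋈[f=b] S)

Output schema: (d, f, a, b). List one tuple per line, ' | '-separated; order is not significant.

Stepwise |·|:
  S → 4
  γ[b; COUNT(*)→d](S) → 3
  γ[d; SUM(b)→f](γ[b; COUNT(*)→d](S)) → 2
  S → 4
  (γ[d; SUM(b)→f](γ[b; COUNT(*)→d](S)) ⋈[f=b] S) → 2

== RESULT ==
d | f | a | b
2 | 3 | 8 | 3
2 | 3 | 8 | 3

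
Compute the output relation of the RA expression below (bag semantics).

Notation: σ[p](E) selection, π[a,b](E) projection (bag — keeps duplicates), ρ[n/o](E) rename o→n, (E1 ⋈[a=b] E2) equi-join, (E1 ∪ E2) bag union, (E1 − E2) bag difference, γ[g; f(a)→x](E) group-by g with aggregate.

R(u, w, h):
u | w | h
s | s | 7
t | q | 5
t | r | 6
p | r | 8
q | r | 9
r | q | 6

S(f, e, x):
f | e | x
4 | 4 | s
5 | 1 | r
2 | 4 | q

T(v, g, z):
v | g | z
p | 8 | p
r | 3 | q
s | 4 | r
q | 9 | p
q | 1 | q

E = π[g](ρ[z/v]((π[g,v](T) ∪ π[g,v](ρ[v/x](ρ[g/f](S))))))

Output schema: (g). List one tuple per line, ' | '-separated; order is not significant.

Per-node cardinality:
  T → 5
  π[g,v](T) → 5
  S → 3
  ρ[g/f](S) → 3
  ρ[v/x](ρ[g/f](S)) → 3
  π[g,v](ρ[v/x](ρ[g/f](S))) → 3
  (π[g,v](T) ∪ π[g,v](ρ[v/x](ρ[g/f](S)))) → 8
  ρ[z/v]((π[g,v](T) ∪ π[g,v](ρ[v/x](ρ[g/f](S))))) → 8
  π[g](ρ[z/v]((π[g,v](T) ∪ π[g,v](ρ[v/x](ρ[g/f](S)))))) → 8

== RESULT ==
g
1
2
3
4
4
5
8
9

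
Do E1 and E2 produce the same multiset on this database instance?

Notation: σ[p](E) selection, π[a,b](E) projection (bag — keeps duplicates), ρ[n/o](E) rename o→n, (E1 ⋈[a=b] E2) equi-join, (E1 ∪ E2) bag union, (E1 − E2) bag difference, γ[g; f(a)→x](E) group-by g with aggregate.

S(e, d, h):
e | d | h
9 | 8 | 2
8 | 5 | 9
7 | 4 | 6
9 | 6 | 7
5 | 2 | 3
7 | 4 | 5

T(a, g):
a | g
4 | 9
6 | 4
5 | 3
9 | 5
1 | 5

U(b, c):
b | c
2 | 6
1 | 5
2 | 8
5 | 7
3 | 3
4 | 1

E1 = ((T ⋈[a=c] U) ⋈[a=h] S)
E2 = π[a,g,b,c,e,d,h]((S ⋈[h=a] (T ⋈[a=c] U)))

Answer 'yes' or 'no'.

E1 stepwise |·|:
  T → 5
  U → 6
  (T ⋈[a=c] U) → 3
  S → 6
  ((T ⋈[a=c] U) ⋈[a=h] S) → 2
E2 stepwise |·|:
  S → 6
  T → 5
  U → 6
  (T ⋈[a=c] U) → 3
  (S ⋈[h=a] (T ⋈[a=c] U)) → 2
  π[a,g,b,c,e,d,h]((S ⋈[h=a] (T ⋈[a=c] U))) → 2

E1 and E2 produce the same multiset:
a | g | b | c | e | d | h
5 | 3 | 1 | 5 | 7 | 4 | 5
6 | 4 | 2 | 6 | 7 | 4 | 6

yes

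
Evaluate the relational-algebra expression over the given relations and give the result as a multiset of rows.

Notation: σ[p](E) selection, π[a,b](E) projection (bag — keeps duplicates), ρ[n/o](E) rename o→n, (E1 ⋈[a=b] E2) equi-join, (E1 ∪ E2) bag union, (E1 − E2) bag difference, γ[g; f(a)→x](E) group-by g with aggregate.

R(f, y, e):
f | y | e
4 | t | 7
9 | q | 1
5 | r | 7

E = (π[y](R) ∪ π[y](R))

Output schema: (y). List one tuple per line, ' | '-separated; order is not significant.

Stepwise |·|:
  R → 3
  π[y](R) → 3
  R → 3
  π[y](R) → 3
  (π[y](R) ∪ π[y](R)) → 6

== RESULT ==
y
q
q
r
r
t
t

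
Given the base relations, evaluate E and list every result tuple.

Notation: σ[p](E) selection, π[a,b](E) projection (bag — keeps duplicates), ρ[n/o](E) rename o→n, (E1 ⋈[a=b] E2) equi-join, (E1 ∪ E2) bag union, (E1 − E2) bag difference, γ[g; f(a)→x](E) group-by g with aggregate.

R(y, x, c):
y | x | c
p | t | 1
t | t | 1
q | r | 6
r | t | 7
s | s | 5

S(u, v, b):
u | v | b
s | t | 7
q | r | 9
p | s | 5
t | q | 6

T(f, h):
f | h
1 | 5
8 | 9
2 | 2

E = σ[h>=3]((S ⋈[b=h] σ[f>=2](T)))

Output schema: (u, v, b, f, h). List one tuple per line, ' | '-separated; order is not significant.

Stepwise |·|:
  S → 4
  T → 3
  σ[f>=2](T) → 2
  (S ⋈[b=h] σ[f>=2](T)) → 1
  σ[h>=3]((S ⋈[b=h] σ[f>=2](T))) → 1

== RESULT ==
u | v | b | f | h
q | r | 9 | 8 | 9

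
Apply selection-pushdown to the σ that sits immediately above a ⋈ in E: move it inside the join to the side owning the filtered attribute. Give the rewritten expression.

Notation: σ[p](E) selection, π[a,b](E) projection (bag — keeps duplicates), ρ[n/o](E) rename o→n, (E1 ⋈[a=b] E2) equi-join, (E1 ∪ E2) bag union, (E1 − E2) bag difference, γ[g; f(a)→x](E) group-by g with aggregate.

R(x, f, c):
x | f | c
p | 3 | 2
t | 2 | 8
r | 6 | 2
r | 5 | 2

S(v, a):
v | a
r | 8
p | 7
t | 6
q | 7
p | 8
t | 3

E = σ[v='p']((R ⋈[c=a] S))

σ filters on v, owned by the right side.
E' = (R ⋈[c=a] σ[v='p'](S))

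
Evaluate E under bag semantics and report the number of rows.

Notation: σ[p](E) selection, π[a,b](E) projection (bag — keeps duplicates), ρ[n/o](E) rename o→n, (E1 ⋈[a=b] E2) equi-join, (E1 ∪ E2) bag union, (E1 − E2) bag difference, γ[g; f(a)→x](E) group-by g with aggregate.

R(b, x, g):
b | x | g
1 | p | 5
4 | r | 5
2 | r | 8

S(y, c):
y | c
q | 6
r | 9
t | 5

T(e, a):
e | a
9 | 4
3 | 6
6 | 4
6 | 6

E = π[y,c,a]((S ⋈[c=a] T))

Row counts bottom-up:
  S → 3
  T → 4
  (S ⋈[c=a] T) → 2
  π[y,c,a]((S ⋈[c=a] T)) → 2

|E| = 2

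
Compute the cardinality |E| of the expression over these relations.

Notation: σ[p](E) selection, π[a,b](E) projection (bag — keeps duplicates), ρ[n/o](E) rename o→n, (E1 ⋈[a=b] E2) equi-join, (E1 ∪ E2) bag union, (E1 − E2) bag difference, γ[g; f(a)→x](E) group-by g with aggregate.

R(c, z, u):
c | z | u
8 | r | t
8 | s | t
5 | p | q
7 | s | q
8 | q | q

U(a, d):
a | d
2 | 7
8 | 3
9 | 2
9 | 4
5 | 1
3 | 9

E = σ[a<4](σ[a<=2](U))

Subexpression sizes:
  U → 6
  σ[a<=2](U) → 1
  σ[a<4](σ[a<=2](U)) → 1

|E| = 1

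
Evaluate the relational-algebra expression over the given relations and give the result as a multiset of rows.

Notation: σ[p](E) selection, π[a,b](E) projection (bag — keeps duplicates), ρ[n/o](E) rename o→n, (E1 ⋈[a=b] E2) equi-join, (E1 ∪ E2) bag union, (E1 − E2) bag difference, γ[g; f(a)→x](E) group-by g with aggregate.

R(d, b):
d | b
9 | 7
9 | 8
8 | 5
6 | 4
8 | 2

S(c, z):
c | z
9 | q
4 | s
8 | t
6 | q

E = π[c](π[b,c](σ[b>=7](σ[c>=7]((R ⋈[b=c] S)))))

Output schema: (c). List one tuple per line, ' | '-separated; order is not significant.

Subexpression sizes:
  R → 5
  S → 4
  (R ⋈[b=c] S) → 2
  σ[c>=7]((R ⋈[b=c] S)) → 1
  σ[b>=7](σ[c>=7]((R ⋈[b=c] S))) → 1
  π[b,c](σ[b>=7](σ[c>=7]((R ⋈[b=c] S)))) → 1
  π[c](π[b,c](σ[b>=7](σ[c>=7]((R ⋈[b=c] S))))) → 1

== RESULT ==
c
8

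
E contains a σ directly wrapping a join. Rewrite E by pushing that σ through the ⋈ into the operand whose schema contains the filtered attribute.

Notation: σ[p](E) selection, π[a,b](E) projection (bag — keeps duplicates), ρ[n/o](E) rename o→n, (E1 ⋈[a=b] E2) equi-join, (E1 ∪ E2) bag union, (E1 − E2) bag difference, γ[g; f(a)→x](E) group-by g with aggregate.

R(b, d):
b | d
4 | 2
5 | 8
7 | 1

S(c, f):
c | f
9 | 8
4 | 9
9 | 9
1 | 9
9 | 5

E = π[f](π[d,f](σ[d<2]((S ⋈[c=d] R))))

σ filters on d, owned by the right side.
E' = π[f](π[d,f]((S ⋈[c=d] σ[d<2](R))))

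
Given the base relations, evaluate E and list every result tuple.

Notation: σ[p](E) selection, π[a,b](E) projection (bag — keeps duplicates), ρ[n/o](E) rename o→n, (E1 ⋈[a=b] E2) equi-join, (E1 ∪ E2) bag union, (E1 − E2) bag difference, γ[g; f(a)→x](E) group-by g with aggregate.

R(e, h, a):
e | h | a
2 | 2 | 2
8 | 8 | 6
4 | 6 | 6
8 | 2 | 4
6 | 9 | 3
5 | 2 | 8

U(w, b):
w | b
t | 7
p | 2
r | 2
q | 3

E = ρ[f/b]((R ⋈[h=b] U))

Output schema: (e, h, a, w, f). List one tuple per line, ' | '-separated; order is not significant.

Per-node cardinality:
  R → 6
  U → 4
  (R ⋈[h=b] U) → 6
  ρ[f/b]((R ⋈[h=b] U)) → 6

== RESULT ==
e | h | a | w | f
2 | 2 | 2 | p | 2
2 | 2 | 2 | r | 2
5 | 2 | 8 | p | 2
5 | 2 | 8 | r | 2
8 | 2 | 4 | p | 2
8 | 2 | 4 | r | 2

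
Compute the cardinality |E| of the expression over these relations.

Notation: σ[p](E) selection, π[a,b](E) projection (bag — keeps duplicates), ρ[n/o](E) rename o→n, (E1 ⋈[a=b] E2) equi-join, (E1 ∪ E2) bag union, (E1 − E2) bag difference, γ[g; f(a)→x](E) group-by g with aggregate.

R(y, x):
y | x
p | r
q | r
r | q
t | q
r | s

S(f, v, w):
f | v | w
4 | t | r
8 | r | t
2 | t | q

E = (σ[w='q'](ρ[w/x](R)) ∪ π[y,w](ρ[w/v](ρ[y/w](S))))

Stepwise |·|:
  R → 5
  ρ[w/x](R) → 5
  σ[w='q'](ρ[w/x](R)) → 2
  S → 3
  ρ[y/w](S) → 3
  ρ[w/v](ρ[y/w](S)) → 3
  π[y,w](ρ[w/v](ρ[y/w](S))) → 3
  (σ[w='q'](ρ[w/x](R)) ∪ π[y,w](ρ[w/v](ρ[y/w](S)))) → 5

|E| = 5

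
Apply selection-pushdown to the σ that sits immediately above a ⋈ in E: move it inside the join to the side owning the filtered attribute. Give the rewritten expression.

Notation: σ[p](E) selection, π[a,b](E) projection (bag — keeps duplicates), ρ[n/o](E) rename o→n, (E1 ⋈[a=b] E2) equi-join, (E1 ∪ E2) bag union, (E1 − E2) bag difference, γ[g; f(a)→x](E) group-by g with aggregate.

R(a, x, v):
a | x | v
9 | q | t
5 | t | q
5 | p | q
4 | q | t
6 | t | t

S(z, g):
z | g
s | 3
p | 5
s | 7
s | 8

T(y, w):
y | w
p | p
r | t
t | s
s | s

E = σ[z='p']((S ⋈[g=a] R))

σ filters on z, owned by the left side.
E' = (σ[z='p'](S) ⋈[g=a] R)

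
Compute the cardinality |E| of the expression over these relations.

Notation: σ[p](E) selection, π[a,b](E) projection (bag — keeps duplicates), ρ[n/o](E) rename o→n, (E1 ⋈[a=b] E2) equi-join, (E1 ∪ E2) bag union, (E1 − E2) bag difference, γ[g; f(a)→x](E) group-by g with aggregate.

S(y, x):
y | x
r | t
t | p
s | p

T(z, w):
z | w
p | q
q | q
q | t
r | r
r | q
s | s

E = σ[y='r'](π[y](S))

Subexpression sizes:
  S → 3
  π[y](S) → 3
  σ[y='r'](π[y](S)) → 1

|E| = 1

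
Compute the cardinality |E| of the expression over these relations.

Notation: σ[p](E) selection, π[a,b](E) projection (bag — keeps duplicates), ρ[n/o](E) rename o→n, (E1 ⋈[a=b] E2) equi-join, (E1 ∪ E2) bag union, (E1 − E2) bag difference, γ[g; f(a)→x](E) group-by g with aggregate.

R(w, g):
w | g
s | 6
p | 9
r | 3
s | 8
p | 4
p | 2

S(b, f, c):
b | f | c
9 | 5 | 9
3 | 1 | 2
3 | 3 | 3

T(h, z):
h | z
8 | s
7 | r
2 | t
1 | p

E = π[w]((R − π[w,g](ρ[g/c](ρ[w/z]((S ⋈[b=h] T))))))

Per-node cardinality:
  R → 6
  S → 3
  T → 4
  (S ⋈[b=h] T) → 0
  ρ[w/z]((S ⋈[b=h] T)) → 0
  ρ[g/c](ρ[w/z]((S ⋈[b=h] T))) → 0
  π[w,g](ρ[g/c](ρ[w/z]((S ⋈[b=h] T)))) → 0
  (R − π[w,g](ρ[g/c](ρ[w/z]((S ⋈[b=h] T))))) → 6
  π[w]((R − π[w,g](ρ[g/c](ρ[w/z]((S ⋈[b=h] T)))))) → 6

|E| = 6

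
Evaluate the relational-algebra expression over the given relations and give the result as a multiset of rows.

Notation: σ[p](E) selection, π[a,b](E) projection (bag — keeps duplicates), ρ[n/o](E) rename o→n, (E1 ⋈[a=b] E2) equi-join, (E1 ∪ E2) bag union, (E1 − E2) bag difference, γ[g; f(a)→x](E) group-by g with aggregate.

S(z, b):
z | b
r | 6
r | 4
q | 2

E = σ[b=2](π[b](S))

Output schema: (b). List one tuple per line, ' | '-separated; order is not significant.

Per-node cardinality:
  S → 3
  π[b](S) → 3
  σ[b=2](π[b](S)) → 1

== RESULT ==
b
2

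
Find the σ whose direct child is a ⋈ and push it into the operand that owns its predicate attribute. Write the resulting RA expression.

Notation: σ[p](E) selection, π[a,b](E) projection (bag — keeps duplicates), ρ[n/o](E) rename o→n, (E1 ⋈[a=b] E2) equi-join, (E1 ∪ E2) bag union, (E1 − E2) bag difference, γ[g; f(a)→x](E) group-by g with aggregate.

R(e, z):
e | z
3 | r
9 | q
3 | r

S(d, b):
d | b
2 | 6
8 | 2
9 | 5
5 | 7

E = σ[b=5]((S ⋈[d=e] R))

σ filters on b, owned by the left side.
E' = (σ[b=5](S) ⋈[d=e] R)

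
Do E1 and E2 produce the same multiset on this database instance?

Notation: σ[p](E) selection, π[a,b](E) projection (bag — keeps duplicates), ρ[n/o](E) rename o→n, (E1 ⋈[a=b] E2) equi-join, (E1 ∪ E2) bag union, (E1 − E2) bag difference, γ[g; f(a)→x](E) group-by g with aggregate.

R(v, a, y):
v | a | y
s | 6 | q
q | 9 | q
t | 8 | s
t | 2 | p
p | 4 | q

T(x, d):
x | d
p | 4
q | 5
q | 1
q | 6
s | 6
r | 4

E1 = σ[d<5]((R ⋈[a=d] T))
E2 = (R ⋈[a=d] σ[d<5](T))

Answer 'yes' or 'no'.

E1 subexpression sizes:
  R → 5
  T → 6
  (R ⋈[a=d] T) → 4
  σ[d<5]((R ⋈[a=d] T)) → 2
E2 subexpression sizes:
  R → 5
  T → 6
  σ[d<5](T) → 3
  (R ⋈[a=d] σ[d<5](T)) → 2

E1 and E2 produce the same multiset:
v | a | y | x | d
p | 4 | q | p | 4
p | 4 | q | r | 4

yes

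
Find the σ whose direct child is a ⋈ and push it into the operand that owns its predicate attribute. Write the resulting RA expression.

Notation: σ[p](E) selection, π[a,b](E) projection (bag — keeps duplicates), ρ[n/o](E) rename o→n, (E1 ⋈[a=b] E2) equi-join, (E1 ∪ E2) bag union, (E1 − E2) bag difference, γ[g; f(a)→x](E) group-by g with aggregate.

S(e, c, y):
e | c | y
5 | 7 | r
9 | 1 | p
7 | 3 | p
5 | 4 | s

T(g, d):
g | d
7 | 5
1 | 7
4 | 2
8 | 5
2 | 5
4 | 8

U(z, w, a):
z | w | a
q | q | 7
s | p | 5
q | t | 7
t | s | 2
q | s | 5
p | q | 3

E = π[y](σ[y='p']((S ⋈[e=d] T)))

σ filters on y, owned by the left side.
E' = π[y]((σ[y='p'](S) ⋈[e=d] T))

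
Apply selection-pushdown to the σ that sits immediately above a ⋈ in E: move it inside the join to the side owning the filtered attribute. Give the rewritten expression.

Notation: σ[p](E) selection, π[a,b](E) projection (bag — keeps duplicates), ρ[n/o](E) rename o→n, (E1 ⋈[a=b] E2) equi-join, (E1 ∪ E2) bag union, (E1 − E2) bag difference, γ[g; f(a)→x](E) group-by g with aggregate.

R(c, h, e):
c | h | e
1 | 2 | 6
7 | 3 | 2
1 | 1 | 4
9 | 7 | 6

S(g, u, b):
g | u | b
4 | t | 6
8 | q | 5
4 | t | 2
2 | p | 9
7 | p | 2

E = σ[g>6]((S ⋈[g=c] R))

σ filters on g, owned by the left side.
E' = (σ[g>6](S) ⋈[g=c] R)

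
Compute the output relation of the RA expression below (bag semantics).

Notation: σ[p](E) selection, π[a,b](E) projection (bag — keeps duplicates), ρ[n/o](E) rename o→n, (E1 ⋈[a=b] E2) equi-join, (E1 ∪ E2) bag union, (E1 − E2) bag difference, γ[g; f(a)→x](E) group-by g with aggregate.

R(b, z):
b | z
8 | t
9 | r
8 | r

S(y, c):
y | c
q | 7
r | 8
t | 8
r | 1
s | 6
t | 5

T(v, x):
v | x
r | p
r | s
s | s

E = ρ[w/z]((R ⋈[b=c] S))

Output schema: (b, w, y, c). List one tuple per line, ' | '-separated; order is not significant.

Per-node cardinality:
  R → 3
  S → 6
  (R ⋈[b=c] S) → 4
  ρ[w/z]((R ⋈[b=c] S)) → 4

== RESULT ==
b | w | y | c
8 | r | r | 8
8 | r | t | 8
8 | t | r | 8
8 | t | t | 8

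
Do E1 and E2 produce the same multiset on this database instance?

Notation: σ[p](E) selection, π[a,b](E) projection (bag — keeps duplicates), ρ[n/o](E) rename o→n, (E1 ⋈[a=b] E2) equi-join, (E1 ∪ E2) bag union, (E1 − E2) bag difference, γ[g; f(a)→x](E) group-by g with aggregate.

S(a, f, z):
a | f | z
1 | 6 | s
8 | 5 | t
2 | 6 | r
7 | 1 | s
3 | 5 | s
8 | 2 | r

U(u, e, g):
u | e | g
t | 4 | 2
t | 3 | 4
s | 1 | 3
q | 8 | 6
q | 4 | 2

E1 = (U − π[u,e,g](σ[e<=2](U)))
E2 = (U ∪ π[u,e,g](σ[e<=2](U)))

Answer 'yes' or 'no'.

E1 stepwise |·|:
  U → 5
  U → 5
  σ[e<=2](U) → 1
  π[u,e,g](σ[e<=2](U)) → 1
  (U − π[u,e,g](σ[e<=2](U))) → 4
E2 stepwise |·|:
  U → 5
  U → 5
  σ[e<=2](U) → 1
  π[u,e,g](σ[e<=2](U)) → 1
  (U ∪ π[u,e,g](σ[e<=2](U))) → 6

E1 result:
u | e | g
q | 4 | 2
q | 8 | 6
t | 3 | 4
t | 4 | 2
E2 result:
u | e | g
q | 4 | 2
q | 8 | 6
s | 1 | 3
s | 1 | 3
t | 3 | 4
t | 4 | 2
Witness: ('s', 1, 3) appears 0× in E1 but 2× in E2.

no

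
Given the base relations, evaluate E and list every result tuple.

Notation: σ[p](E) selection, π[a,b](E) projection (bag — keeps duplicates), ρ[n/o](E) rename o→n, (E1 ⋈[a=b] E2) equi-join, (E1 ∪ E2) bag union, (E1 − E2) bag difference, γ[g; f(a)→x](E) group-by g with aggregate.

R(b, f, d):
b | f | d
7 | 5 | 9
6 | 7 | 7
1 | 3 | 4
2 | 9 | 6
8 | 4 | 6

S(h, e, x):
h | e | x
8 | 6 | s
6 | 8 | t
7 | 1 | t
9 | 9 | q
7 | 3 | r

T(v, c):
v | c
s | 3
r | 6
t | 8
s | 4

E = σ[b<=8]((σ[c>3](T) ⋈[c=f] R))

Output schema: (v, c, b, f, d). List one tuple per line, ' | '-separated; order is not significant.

Stepwise |·|:
  T → 4
  σ[c>3](T) → 3
  R → 5
  (σ[c>3](T) ⋈[c=f] R) → 1
  σ[b<=8]((σ[c>3](T) ⋈[c=f] R)) → 1

== RESULT ==
v | c | b | f | d
s | 4 | 8 | 4 | 6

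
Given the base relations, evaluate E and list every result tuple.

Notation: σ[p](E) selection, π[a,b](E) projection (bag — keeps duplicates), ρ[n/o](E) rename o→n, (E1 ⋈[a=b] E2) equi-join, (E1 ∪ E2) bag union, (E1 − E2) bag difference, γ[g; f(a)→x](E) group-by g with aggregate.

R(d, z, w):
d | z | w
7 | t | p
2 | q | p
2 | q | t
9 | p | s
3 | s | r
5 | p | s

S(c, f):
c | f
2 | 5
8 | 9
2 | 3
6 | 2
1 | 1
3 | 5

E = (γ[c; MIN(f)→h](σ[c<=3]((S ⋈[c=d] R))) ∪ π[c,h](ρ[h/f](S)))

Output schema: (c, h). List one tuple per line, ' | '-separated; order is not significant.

Row counts bottom-up:
  S → 6
  R → 6
  (S ⋈[c=d] R) → 5
  σ[c<=3]((S ⋈[c=d] R)) → 5
  γ[c; MIN(f)→h](σ[c<=3]((S ⋈[c=d] R))) → 2
  S → 6
  ρ[h/f](S) → 6
  π[c,h](ρ[h/f](S)) → 6
  (γ[c; MIN(f)→h](σ[c<=3]((S ⋈[c=d] R))) ∪ π[c,h](ρ[h/f](S))) → 8

== RESULT ==
c | h
1 | 1
2 | 3
2 | 3
2 | 5
3 | 5
3 | 5
6 | 2
8 | 9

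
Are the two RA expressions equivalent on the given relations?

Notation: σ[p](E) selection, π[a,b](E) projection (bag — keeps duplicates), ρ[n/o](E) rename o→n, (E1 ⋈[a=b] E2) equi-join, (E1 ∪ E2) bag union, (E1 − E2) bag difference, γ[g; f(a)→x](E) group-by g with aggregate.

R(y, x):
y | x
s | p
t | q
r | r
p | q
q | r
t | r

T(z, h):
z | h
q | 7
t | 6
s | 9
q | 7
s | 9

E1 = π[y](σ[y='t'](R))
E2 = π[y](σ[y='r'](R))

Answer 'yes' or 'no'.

E1 per-node cardinality:
  R → 6
  σ[y='t'](R) → 2
  π[y](σ[y='t'](R)) → 2
E2 per-node cardinality:
  R → 6
  σ[y='r'](R) → 1
  π[y](σ[y='r'](R)) → 1

E1 result:
y
t
t
E2 result:
y
r
Witness: ('t',) appears 2× in E1 but 0× in E2.

no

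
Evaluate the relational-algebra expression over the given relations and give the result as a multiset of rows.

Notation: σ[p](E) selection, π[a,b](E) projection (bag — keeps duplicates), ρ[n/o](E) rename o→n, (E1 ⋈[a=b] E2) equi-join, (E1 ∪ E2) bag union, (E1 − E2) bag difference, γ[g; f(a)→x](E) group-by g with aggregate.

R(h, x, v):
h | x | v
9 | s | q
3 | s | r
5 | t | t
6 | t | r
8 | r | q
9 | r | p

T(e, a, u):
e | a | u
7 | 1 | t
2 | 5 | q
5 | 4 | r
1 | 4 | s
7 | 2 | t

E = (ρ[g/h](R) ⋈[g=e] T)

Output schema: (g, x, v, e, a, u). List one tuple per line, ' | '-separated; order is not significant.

Row counts bottom-up:
  R → 6
  ρ[g/h](R) → 6
  T → 5
  (ρ[g/h](R) ⋈[g=e] T) → 1

== RESULT ==
g | x | v | e | a | u
5 | t | t | 5 | 4 | r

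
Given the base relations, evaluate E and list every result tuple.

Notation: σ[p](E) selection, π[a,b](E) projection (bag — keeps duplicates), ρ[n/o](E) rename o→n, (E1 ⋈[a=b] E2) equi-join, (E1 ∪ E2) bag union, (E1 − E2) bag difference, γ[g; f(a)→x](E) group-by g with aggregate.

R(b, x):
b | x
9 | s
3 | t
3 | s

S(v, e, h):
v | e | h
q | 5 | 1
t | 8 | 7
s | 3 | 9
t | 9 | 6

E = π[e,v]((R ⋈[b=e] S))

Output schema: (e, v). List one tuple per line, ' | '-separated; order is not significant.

Row counts bottom-up:
  R → 3
  S → 4
  (R ⋈[b=e] S) → 3
  π[e,v]((R ⋈[b=e] S)) → 3

== RESULT ==
e | v
3 | s
3 | s
9 | t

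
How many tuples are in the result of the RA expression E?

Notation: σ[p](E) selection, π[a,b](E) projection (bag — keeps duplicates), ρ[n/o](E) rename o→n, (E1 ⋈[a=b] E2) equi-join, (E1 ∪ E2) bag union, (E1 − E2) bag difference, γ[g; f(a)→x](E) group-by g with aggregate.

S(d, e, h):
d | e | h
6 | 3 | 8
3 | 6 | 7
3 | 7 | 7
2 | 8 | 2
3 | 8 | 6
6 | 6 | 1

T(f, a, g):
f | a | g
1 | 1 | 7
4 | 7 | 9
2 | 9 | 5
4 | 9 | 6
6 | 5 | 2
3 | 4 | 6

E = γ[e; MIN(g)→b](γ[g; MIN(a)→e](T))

Row counts bottom-up:
  T → 6
  γ[g; MIN(a)→e](T) → 5
  γ[e; MIN(g)→b](γ[g; MIN(a)→e](T)) → 5

|E| = 5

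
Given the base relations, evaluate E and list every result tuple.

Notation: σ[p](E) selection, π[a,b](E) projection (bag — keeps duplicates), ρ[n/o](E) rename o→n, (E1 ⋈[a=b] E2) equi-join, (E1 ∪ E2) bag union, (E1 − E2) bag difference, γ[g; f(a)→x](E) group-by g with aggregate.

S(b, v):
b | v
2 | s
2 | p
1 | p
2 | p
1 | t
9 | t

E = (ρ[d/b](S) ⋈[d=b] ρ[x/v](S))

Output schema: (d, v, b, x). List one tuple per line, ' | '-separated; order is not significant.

Subexpression sizes:
  S → 6
  ρ[d/b](S) → 6
  S → 6
  ρ[x/v](S) → 6
  (ρ[d/b](S) ⋈[d=b] ρ[x/v](S)) → 14

== RESULT ==
d | v | b | x
1 | p | 1 | p
1 | p | 1 | t
1 | t | 1 | p
1 | t | 1 | t
2 | p | 2 | p
2 | p | 2 | p
2 | p | 2 | p
2 | p | 2 | p
2 | p | 2 | s
2 | p | 2 | s
2 | s | 2 | p
2 | s | 2 | p
2 | s | 2 | s
9 | t | 9 | t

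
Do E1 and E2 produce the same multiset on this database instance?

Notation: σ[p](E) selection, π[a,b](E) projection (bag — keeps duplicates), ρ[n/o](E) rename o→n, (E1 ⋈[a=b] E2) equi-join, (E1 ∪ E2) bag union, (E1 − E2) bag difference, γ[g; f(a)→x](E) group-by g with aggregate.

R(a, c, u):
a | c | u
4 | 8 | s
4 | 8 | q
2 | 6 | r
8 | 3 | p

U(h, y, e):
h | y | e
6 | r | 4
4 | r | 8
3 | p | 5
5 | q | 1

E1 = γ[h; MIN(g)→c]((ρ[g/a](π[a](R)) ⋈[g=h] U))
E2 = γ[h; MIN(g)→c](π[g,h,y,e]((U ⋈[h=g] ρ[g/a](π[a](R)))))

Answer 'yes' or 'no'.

E1 subexpression sizes:
  R → 4
  π[a](R) → 4
  ρ[g/a](π[a](R)) → 4
  U → 4
  (ρ[g/a](π[a](R)) ⋈[g=h] U) → 2
  γ[h; MIN(g)→c]((ρ[g/a](π[a](R)) ⋈[g=h] U)) → 1
E2 subexpression sizes:
  U → 4
  R → 4
  π[a](R) → 4
  ρ[g/a](π[a](R)) → 4
  (U ⋈[h=g] ρ[g/a](π[a](R))) → 2
  π[g,h,y,e]((U ⋈[h=g] ρ[g/a](π[a](R)))) → 2
  γ[h; MIN(g)→c](π[g,h,y,e]((U ⋈[h=g] ρ[g/a](π[a](R))))) → 1

E1 and E2 produce the same multiset:
h | c
4 | 4

yes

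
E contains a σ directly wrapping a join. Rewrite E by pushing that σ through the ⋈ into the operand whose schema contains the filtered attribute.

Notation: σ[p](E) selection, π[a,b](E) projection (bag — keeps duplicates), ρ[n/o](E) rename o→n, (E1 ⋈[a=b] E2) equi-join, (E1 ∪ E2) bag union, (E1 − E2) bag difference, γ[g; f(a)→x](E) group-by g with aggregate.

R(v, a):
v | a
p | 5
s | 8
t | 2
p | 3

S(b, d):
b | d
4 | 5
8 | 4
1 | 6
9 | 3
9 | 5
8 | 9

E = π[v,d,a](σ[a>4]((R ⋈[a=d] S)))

σ filters on a, owned by the left side.
E' = π[v,d,a]((σ[a>4](R) ⋈[a=d] S))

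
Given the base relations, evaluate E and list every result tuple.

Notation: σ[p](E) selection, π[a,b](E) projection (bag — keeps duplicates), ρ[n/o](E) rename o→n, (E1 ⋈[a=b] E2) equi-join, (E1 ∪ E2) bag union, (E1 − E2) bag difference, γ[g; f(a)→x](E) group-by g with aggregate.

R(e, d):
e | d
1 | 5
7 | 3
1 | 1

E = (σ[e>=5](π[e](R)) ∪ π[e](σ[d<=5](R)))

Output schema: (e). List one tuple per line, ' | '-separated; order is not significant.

Row counts bottom-up:
  R → 3
  π[e](R) → 3
  σ[e>=5](π[e](R)) → 1
  R → 3
  σ[d<=5](R) → 3
  π[e](σ[d<=5](R)) → 3
  (σ[e>=5](π[e](R)) ∪ π[e](σ[d<=5](R))) → 4

== RESULT ==
e
1
1
7
7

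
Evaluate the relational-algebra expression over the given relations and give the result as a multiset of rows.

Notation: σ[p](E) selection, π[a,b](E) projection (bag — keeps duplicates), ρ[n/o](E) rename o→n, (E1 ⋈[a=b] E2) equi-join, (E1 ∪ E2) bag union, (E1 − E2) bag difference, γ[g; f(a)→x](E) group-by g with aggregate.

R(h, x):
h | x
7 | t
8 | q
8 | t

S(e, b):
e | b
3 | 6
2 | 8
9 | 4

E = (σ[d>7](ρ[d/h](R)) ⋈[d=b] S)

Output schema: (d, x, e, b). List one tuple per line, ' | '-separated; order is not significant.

Per-node cardinality:
  R → 3
  ρ[d/h](R) → 3
  σ[d>7](ρ[d/h](R)) → 2
  S → 3
  (σ[d>7](ρ[d/h](R)) ⋈[d=b] S) → 2

== RESULT ==
d | x | e | b
8 | q | 2 | 8
8 | t | 2 | 8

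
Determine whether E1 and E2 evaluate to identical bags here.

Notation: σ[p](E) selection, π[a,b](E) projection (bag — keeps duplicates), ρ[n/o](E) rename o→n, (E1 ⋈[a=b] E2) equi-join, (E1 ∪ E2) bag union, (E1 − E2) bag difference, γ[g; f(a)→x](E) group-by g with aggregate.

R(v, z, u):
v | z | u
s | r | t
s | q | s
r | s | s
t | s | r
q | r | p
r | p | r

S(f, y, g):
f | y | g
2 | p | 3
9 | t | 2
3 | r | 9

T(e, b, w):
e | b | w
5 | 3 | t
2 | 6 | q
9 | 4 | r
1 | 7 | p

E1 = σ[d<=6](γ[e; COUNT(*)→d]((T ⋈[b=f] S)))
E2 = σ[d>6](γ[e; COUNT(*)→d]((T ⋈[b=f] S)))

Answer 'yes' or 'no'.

E1 stepwise |·|:
  T → 4
  S → 3
  (T ⋈[b=f] S) → 1
  γ[e; COUNT(*)→d]((T ⋈[b=f] S)) → 1
  σ[d<=6](γ[e; COUNT(*)→d]((T ⋈[b=f] S))) → 1
E2 stepwise |·|:
  T → 4
  S → 3
  (T ⋈[b=f] S) → 1
  γ[e; COUNT(*)→d]((T ⋈[b=f] S)) → 1
  σ[d>6](γ[e; COUNT(*)→d]((T ⋈[b=f] S))) → 0

E1 result:
e | d
5 | 1
E2 result:
e | d
(0 rows)
Witness: (5, 1) appears 1× in E1 but 0× in E2.

no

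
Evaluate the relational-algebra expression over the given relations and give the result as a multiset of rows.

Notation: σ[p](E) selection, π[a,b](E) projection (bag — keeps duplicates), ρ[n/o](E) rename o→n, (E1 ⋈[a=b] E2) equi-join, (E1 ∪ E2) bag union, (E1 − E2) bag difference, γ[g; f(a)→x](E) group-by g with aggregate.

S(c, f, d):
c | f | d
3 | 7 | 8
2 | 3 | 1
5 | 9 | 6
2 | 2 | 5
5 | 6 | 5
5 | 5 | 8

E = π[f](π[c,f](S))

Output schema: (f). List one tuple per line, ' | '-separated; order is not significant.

Per-node cardinality:
  S → 6
  π[c,f](S) → 6
  π[f](π[c,f](S)) → 6

== RESULT ==
f
2
3
5
6
7
9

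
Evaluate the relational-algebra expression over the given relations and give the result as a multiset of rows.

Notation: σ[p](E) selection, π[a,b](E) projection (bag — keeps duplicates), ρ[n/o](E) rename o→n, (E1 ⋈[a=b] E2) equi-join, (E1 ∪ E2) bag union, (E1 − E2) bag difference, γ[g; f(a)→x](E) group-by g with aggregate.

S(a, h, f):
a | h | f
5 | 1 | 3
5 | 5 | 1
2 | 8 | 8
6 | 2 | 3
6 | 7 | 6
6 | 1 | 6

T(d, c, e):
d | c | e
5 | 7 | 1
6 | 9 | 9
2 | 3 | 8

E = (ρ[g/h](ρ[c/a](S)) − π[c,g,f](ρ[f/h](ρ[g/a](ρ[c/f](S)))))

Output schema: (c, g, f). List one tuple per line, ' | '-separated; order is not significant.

Stepwise |·|:
  S → 6
  ρ[c/a](S) → 6
  ρ[g/h](ρ[c/a](S)) → 6
  S → 6
  ρ[c/f](S) → 6
  ρ[g/a](ρ[c/f](S)) → 6
  ρ[f/h](ρ[g/a](ρ[c/f](S))) → 6
  π[c,g,f](ρ[f/h](ρ[g/a](ρ[c/f](S)))) → 6
  (ρ[g/h](ρ[c/a](S)) − π[c,g,f](ρ[f/h](ρ[g/a](ρ[c/f](S))))) → 6

== RESULT ==
c | g | f
2 | 8 | 8
5 | 1 | 3
5 | 5 | 1
6 | 1 | 6
6 | 2 | 3
6 | 7 | 6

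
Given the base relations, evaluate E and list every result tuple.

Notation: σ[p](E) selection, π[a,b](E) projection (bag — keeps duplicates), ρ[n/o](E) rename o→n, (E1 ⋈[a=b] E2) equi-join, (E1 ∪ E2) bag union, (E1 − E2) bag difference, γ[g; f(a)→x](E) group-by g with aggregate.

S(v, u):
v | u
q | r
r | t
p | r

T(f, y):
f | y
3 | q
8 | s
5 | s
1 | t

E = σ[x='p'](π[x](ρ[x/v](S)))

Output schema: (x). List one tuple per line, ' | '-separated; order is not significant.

Per-node cardinality:
  S → 3
  ρ[x/v](S) → 3
  π[x](ρ[x/v](S)) → 3
  σ[x='p'](π[x](ρ[x/v](S))) → 1

== RESULT ==
x
p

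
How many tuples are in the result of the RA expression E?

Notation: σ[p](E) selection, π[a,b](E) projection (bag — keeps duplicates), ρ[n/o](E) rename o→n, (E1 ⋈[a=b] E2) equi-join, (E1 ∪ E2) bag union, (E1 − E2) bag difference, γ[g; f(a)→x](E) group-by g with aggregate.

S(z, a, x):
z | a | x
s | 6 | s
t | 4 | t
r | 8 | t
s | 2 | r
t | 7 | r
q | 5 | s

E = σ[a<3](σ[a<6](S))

Row counts bottom-up:
  S → 6
  σ[a<6](S) → 3
  σ[a<3](σ[a<6](S)) → 1

|E| = 1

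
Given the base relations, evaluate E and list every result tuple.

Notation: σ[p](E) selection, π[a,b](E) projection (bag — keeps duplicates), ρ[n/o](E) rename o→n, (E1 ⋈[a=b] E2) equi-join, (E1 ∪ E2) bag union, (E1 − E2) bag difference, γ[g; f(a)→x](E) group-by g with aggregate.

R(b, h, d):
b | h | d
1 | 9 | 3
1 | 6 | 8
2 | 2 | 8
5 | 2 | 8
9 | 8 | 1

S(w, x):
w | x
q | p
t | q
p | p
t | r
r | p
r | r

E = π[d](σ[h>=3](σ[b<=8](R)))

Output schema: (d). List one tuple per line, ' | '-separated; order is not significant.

Stepwise |·|:
  R → 5
  σ[b<=8](R) → 4
  σ[h>=3](σ[b<=8](R)) → 2
  π[d](σ[h>=3](σ[b<=8](R))) → 2

== RESULT ==
d
3
8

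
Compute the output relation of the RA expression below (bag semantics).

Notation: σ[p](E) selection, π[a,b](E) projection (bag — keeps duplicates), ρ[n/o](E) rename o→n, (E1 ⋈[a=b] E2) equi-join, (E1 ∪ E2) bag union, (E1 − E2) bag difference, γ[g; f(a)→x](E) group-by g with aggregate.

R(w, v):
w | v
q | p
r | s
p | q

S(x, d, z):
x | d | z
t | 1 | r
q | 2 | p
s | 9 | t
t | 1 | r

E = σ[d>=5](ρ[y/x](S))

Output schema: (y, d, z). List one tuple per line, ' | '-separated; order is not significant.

Per-node cardinality:
  S → 4
  ρ[y/x](S) → 4
  σ[d>=5](ρ[y/x](S)) → 1

== RESULT ==
y | d | z
s | 9 | t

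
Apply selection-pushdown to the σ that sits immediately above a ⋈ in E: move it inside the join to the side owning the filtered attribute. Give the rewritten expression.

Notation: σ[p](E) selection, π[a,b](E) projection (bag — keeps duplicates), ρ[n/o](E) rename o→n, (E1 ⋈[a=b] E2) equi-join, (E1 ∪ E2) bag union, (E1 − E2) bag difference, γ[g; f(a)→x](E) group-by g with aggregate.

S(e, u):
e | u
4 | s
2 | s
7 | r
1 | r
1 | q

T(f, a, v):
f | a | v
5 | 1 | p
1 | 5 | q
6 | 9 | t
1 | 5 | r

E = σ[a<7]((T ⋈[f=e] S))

σ filters on a, owned by the left side.
E' = (σ[a<7](T) ⋈[f=e] S)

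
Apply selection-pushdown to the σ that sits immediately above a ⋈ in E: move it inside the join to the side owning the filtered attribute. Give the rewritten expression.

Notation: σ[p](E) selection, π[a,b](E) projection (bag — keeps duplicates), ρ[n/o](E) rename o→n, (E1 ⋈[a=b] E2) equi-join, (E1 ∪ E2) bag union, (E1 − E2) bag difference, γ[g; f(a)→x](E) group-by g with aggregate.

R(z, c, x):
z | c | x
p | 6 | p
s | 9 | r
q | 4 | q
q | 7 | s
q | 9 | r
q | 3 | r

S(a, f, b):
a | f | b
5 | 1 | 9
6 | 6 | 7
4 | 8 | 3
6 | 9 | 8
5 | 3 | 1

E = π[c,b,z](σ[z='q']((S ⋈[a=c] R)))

σ filters on z, owned by the right side.
E' = π[c,b,z]((S ⋈[a=c] σ[z='q'](R)))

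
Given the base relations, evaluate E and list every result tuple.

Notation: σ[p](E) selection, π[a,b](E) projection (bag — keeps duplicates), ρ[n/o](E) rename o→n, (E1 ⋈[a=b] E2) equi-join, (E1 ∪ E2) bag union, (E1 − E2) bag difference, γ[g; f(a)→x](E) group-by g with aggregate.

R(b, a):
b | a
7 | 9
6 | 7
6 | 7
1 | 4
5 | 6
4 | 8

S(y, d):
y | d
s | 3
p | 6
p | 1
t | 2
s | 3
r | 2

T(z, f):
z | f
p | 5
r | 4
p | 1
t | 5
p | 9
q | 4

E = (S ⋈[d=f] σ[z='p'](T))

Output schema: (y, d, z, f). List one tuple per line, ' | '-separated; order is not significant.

Row counts bottom-up:
  S → 6
  T → 6
  σ[z='p'](T) → 3
  (S ⋈[d=f] σ[z='p'](T)) → 1

== RESULT ==
y | d | z | f
p | 1 | p | 1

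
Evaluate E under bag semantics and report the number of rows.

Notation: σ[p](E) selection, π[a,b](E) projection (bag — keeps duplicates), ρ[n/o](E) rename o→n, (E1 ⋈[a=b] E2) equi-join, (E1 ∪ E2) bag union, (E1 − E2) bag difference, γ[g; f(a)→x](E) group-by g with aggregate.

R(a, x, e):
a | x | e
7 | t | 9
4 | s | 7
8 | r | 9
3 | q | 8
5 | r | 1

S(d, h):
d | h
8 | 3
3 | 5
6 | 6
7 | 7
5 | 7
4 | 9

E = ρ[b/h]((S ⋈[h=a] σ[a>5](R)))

Row counts bottom-up:
  S → 6
  R → 5
  σ[a>5](R) → 2
  (S ⋈[h=a] σ[a>5](R)) → 2
  ρ[b/h]((S ⋈[h=a] σ[a>5](R))) → 2

|E| = 2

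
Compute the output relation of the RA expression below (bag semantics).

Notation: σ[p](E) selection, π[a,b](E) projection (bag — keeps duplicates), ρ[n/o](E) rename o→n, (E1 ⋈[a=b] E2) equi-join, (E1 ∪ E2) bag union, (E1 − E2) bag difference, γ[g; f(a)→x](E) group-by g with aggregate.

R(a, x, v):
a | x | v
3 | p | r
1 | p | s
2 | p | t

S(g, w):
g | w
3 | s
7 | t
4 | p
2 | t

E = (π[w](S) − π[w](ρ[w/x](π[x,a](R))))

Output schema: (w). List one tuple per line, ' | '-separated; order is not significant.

Subexpression sizes:
  S → 4
  π[w](S) → 4
  R → 3
  π[x,a](R) → 3
  ρ[w/x](π[x,a](R)) → 3
  π[w](ρ[w/x](π[x,a](R))) → 3
  (π[w](S) − π[w](ρ[w/x](π[x,a](R)))) → 3

== RESULT ==
w
s
t
t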